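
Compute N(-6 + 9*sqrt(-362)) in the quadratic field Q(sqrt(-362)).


N(a + b*sqrt(d)) = a^2 - d*b^2
= (-6)^2 - (-362)*(9)^2
= 36 + 29322
= 29358

29358


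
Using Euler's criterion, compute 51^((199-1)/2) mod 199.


p = 199 is prime and the exponent is (p-1)/2 = 99, so by Euler's criterion 51^99 = (51/199) = +1 or -1 mod 199.
Compute by square-and-multiply:
  99 = 64 + 32 + 2 + 1 (binary 1100011)
  Repeated squaring mod 199: 51^1 = 51, 51^2 = 14, 51^4 = 196, 51^8 = 9, 51^16 = 81, 51^32 = 193, 51^64 = 36
  51^99 = 51^64 * 51^32 * 51^2 * 51^1 = 36 * 193 * 14 * 51 mod 199
    36 * 193 = 6948 = 182 mod 199
    182 * 14 = 2548 = 160 mod 199
    160 * 51 = 8160 = 1 mod 199
  51^99 = 1 mod 199
Result 1: 51 is a quadratic residue mod 199.
51^99 mod 199 = 1

1


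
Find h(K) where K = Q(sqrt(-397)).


K = Q(sqrt(-397)). d mod 4 = 3, so D = disc(K) = 4d = -1588
h(K) equals the number of primitive reduced positive-definite forms (a, b, c) = a*x^2 + b*x*y + c*y^2 with b^2 - 4ac = D,
where reduced means |b| <= a <= c, with b >= 0 whenever |b| = a or a = c, and primitive means gcd(a, b, c) = 1.
Reduced forces 3a^2 <= |D| = 1588, so 1 <= a <= 23; b must have the parity of D, and c = (b^2 - D)/(4a) must be an integer >= a.
Enumerate a = 1..23, b in [-a, a]:
  a=1: (1, 0, 397)  [1]
  a=2: (2, 2, 199)  [1]
  a=3..6: none
  a=7: (7, -6, 58), (7, 6, 58)  [2]
  a=8..13: none
  a=14: (14, -6, 29), (14, 6, 29)  [2]
  a=15..23: none
Total reduced forms: 1 + 1 + 2 + 2 = 6
h = 6

6


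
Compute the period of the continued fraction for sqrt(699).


Run the CF algorithm for sqrt(699).
a_0 = floor(sqrt(699)) = 26; set m_0=0, q_0=1.
Recurrence: m' = q*a - m,  q' = (d - m'^2)/q,  a' = floor((a_0 + m')/q').
  step 1: m=26, q=23, a=2
  step 2: m=20, q=13, a=3
  step 3: m=19, q=26, a=1
  step 4: m=7, q=25, a=1
  step 5: m=18, q=15, a=2
  step 6: m=12, q=37, a=1
  step 7: m=25, q=2, a=25
  step 8: m=25, q=37, a=1
  step 9: m=12, q=15, a=2
  step 10: m=18, q=25, a=1
  step 11: m=7, q=26, a=1
  step 12: m=19, q=13, a=3
  step 13: m=20, q=23, a=2
  step 14: m=26, q=1, a=52
a_14 = 2*a_0 = 52, so the period closes here.
sqrt(699) = [26; 2, 3, 1, 1, 2, 1, 25, 1, 2, 1, 1, 3, 2, 52]
Period length = 14

14


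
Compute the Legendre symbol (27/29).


p = 29 is prime, so compute (27/29) with the reciprocity algorithm (Jacobi-symbol steps: pull out 2s via (2/n), flip via reciprocity, reduce):
  reciprocity: (27/29) -> +(29/27)
  reduce: (2/27)
  pull out 2: (2/27) = -1  (since 27 mod 8 = 3)
  (1/27) = 1
Product of signs = -1
(27/29) = -1

-1


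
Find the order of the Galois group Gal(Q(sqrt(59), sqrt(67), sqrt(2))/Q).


The 3 square roots of distinct primes are multiplicatively independent over Q,
so [K:Q] = 2^3 and Gal(K/Q) is isomorphic to (Z/2Z)^3.
|Gal| = 2^3 = 8

8


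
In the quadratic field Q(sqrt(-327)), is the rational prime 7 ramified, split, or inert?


K = Q(sqrt(-327)). Since d mod 4 = 1, disc(K) = -327.
Check p | disc: -327 mod 7 = 2.
p does not divide disc. Compute Legendre symbol (d/p):
2^((7-1)/2) mod 7 = 1
(d/p) = 1, so p splits: (p) = P*P' with e=1, f=1, g=2.
Therefore p is split.

split


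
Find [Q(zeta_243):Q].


The degree equals Euler's totient phi(243).
243 = 3^5
phi(243) = 162

162


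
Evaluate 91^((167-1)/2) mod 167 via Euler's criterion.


p = 167 is prime and the exponent is (p-1)/2 = 83, so by Euler's criterion 91^83 = (91/167) = +1 or -1 mod 167.
Compute by square-and-multiply:
  83 = 64 + 16 + 2 + 1 (binary 1010011)
  Repeated squaring mod 167: 91^1 = 91, 91^2 = 98, 91^4 = 85, 91^8 = 44, 91^16 = 99, 91^32 = 115, 91^64 = 32
  91^83 = 91^64 * 91^16 * 91^2 * 91^1 = 32 * 99 * 98 * 91 mod 167
    32 * 99 = 3168 = 162 mod 167
    162 * 98 = 15876 = 11 mod 167
    11 * 91 = 1001 = 166 mod 167
  91^83 = 166 mod 167
Result 166 = p - 1 = -1 mod 167: 91 is a quadratic non-residue mod 167. As a residue in [0, p-1] the value is 166.
91^83 mod 167 = 166

166


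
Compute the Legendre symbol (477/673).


p = 673 is prime, so compute (477/673) with the reciprocity algorithm (Jacobi-symbol steps: pull out 2s via (2/n), flip via reciprocity, reduce):
  reciprocity: (477/673) -> +(673/477)
  reduce: (196/477)
  pull out 2: (2/477) = -1  (since 477 mod 8 = 5)
  pull out 2: (2/477) = -1  (since 477 mod 8 = 5)
  reciprocity: (49/477) -> +(477/49)
  reduce: (36/49)
  pull out 2: (2/49) = +1  (since 49 mod 8 = 1)
  pull out 2: (2/49) = +1  (since 49 mod 8 = 1)
  reciprocity: (9/49) -> +(49/9)
  reduce: (4/9)
  pull out 2: (2/9) = +1  (since 9 mod 8 = 1)
  pull out 2: (2/9) = +1  (since 9 mod 8 = 1)
  (1/9) = 1
Product of signs = 1
(477/673) = 1

1


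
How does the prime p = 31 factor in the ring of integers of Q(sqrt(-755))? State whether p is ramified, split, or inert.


K = Q(sqrt(-755)). Since d mod 4 = 1, disc(K) = -755.
Check p | disc: -755 mod 31 = 20.
p does not divide disc. Compute Legendre symbol (d/p):
20^((31-1)/2) mod 31 = 1
(d/p) = 1, so p splits: (p) = P*P' with e=1, f=1, g=2.
Therefore p is split.

split


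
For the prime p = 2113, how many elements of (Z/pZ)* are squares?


For prime p, the number of non-zero quadratic residues is (p-1)/2.
= (2113-1)/2
= 1056

1056


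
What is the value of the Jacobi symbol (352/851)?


Compute (352/851) via quadratic reciprocity:
  pull out 2: (2/851) = -1  (since 851 mod 8 = 3)
  pull out 2: (2/851) = -1  (since 851 mod 8 = 3)
  pull out 2: (2/851) = -1  (since 851 mod 8 = 3)
  pull out 2: (2/851) = -1  (since 851 mod 8 = 3)
  pull out 2: (2/851) = -1  (since 851 mod 8 = 3)
  reciprocity: (11/851) -> -(851/11)
  reduce: (4/11)
  pull out 2: (2/11) = -1  (since 11 mod 8 = 3)
  pull out 2: (2/11) = -1  (since 11 mod 8 = 3)
  (1/11) = 1
Product of signs = 1

1


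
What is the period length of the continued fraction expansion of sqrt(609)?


Run the CF algorithm for sqrt(609).
a_0 = floor(sqrt(609)) = 24; set m_0=0, q_0=1.
Recurrence: m' = q*a - m,  q' = (d - m'^2)/q,  a' = floor((a_0 + m')/q').
  step 1: m=24, q=33, a=1
  step 2: m=9, q=16, a=2
  step 3: m=23, q=5, a=9
  step 4: m=22, q=25, a=1
  step 5: m=3, q=24, a=1
  step 6: m=21, q=7, a=6
  step 7: m=21, q=24, a=1
  step 8: m=3, q=25, a=1
  step 9: m=22, q=5, a=9
  step 10: m=23, q=16, a=2
  step 11: m=9, q=33, a=1
  step 12: m=24, q=1, a=48
a_12 = 2*a_0 = 48, so the period closes here.
sqrt(609) = [24; 1, 2, 9, 1, 1, 6, 1, 1, 9, 2, 1, 48]
Period length = 12

12


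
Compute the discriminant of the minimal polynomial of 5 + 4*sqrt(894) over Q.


The element 5 + 4*sqrt(894) has minimal polynomial:
x^2 - 10*x - 14279
Discriminant = (-10)^2 - 4*(-14279)
= 100 + 57116
= 57216

57216


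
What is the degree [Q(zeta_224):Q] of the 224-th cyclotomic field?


The degree equals Euler's totient phi(224).
224 = 2^5 * 7
phi(224) = 96

96


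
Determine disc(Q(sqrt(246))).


For K = Q(sqrt(d)) with d squarefree: disc(K) = d if d = 1 mod 4, and disc(K) = 4d if d = 2 or 3 mod 4.
Here d = 246, and d mod 4 = 2.
d = 2 mod 4, not 1 (O_K = Z[sqrt(d)]), so disc(K) = 4d = 4 * (246) = 984

984


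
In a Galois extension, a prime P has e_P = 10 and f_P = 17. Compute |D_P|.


|D_P| = e * f
= 10 * 17
= 170

170


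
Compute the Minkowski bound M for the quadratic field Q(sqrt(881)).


d = 881, d mod 4 = 1, so disc(K) = d = 881; |disc(K)| = 881
Real quadratic field, so n = 2, s = r2 = 0, r1 = 2
M = (n!/n^n) * (4/pi)^s * sqrt(|disc(K)|) = (2!/2^2) * (4/pi)^0 * sqrt(881)
= 0.5 * 1.000000 * 29.681644
= 14.8408

14.8408


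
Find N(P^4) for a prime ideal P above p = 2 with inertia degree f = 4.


N(P^a) = p^(a*f)
= 2^(4*4)
= 2^16
= 65536

65536


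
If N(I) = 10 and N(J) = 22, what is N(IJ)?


N(IJ) = N(I) * N(J)
= 10 * 22
= 220

220


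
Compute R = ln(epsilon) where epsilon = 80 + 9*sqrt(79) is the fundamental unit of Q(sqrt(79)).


epsilon = 80 + 9*sqrt(79)
= 159.9937
R = ln(159.9937)
= 5.0751

5.0751


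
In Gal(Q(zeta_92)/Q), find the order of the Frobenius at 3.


The Frobenius at p in Gal(Q(zeta_n)/Q) = (Z/nZ)* is the class of p, so its order is ord_92(3), the smallest k >= 1 with 3^k = 1 mod 92.
n = 92 = 2^2 * 23, phi(92) = 44; the order divides phi(n).
Divisors of 44: 1, 2, 4, 11, 22, 44
Repeated squaring mod 92: 3^1 = 3, 3^2 = 9, 3^4 = 81, 3^8 = 29, 3^16 = 13, 3^32 = 77
Test divisors in increasing order:
  k=1: 3^1 = 3 mod 92
  k=2: 3^2 = 9 mod 92
  k=4: 3^4 = 81 mod 92
  k=11: 3^11 = 29 * 9 * 3 = 47 mod 92
  k=22: 3^22 = 13 * 81 * 9 = 1 mod 92  <- first divisor giving 1
Order = 22

22


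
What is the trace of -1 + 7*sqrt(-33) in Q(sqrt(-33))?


Tr(a + b*sqrt(d)) = (a + b*sqrt(d)) + (a - b*sqrt(d)) = 2a
= 2 * (-1)
= -2

-2


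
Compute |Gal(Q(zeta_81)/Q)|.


|Gal(Q(zeta_81)/Q)| = phi(81)
= 54

54


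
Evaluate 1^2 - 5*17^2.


x^2 - d*y^2
= 1^2 - 5*17^2
= 1 - 1445
= -1444

-1444


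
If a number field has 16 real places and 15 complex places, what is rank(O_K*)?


By Dirichlet's unit theorem:
rank = r1 + r2 - 1
= 16 + 15 - 1
= 30

30


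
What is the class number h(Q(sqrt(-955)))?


K = Q(sqrt(-955)). d mod 4 = 1, so D = disc(K) = d = -955
h(K) equals the number of primitive reduced positive-definite forms (a, b, c) = a*x^2 + b*x*y + c*y^2 with b^2 - 4ac = D,
where reduced means |b| <= a <= c, with b >= 0 whenever |b| = a or a = c, and primitive means gcd(a, b, c) = 1.
Reduced forces 3a^2 <= |D| = 955, so 1 <= a <= 17; b must have the parity of D, and c = (b^2 - D)/(4a) must be an integer >= a.
Enumerate a = 1..17, b in [-a, a]:
  a=1: (1, 1, 239)  [1]
  a=2..4: none
  a=5: (5, 5, 49)  [1]
  a=6: none
  a=7: (7, -5, 35), (7, 5, 35)  [2]
  a=8..17: none
Total reduced forms: 1 + 1 + 2 = 4
h = 4

4


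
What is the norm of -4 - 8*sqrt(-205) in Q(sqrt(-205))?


N(a + b*sqrt(d)) = a^2 - d*b^2
= (-4)^2 - (-205)*(-8)^2
= 16 + 13120
= 13136

13136


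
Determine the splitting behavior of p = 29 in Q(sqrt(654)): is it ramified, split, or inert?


K = Q(sqrt(654)). Since d mod 4 = 2, disc(K) = 2616.
Check p | disc: 2616 mod 29 = 6.
p does not divide disc. Compute Legendre symbol (d/p):
16^((29-1)/2) mod 29 = 1
(d/p) = 1, so p splits: (p) = P*P' with e=1, f=1, g=2.
Therefore p is split.

split


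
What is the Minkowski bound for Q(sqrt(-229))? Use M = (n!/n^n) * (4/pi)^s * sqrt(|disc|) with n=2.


d = -229, d mod 4 = 3, so disc(K) = 4d = -916; |disc(K)| = 916
Imaginary quadratic field, so n = 2, s = r2 = 1, r1 = 0
M = (n!/n^n) * (4/pi)^s * sqrt(|disc(K)|) = (2!/2^2) * (4/pi)^1 * sqrt(916)
= 0.5 * 1.273240 * 30.265492
= 19.2676

19.2676


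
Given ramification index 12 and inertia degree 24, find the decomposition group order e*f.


|D_P| = e * f
= 12 * 24
= 288

288


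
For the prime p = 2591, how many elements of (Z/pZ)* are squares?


For prime p, the number of non-zero quadratic residues is (p-1)/2.
= (2591-1)/2
= 1295

1295


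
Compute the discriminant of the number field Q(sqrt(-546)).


For K = Q(sqrt(d)) with d squarefree: disc(K) = d if d = 1 mod 4, and disc(K) = 4d if d = 2 or 3 mod 4.
Here d = -546, and d mod 4 = 2.
d = 2 mod 4, not 1 (O_K = Z[sqrt(d)]), so disc(K) = 4d = 4 * (-546) = -2184

-2184


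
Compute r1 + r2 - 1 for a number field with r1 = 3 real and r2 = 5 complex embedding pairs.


By Dirichlet's unit theorem:
rank = r1 + r2 - 1
= 3 + 5 - 1
= 7

7


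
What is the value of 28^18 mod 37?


p = 37 is prime and the exponent is (p-1)/2 = 18, so by Euler's criterion 28^18 = (28/37) = +1 or -1 mod 37.
Compute by square-and-multiply:
  18 = 16 + 2 (binary 10010)
  Repeated squaring mod 37: 28^1 = 28, 28^2 = 7, 28^4 = 12, 28^8 = 33, 28^16 = 16
  28^18 = 28^16 * 28^2 = 16 * 7 mod 37
    16 * 7 = 112 = 1 mod 37
  28^18 = 1 mod 37
Result 1: 28 is a quadratic residue mod 37.
28^18 mod 37 = 1

1


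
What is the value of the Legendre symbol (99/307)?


p = 307 is prime, so compute (99/307) with the reciprocity algorithm (Jacobi-symbol steps: pull out 2s via (2/n), flip via reciprocity, reduce):
  reciprocity: (99/307) -> -(307/99)
  reduce: (10/99)
  pull out 2: (2/99) = -1  (since 99 mod 8 = 3)
  reciprocity: (5/99) -> +(99/5)
  reduce: (4/5)
  pull out 2: (2/5) = -1  (since 5 mod 8 = 5)
  pull out 2: (2/5) = -1  (since 5 mod 8 = 5)
  (1/5) = 1
Product of signs = 1
(99/307) = 1

1


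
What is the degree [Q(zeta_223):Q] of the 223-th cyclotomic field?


The degree equals Euler's totient phi(223).
223 = 223
phi(223) = 222

222


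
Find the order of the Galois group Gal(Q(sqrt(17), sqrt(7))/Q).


The 2 square roots of distinct primes are multiplicatively independent over Q,
so [K:Q] = 2^2 and Gal(K/Q) is isomorphic to (Z/2Z)^2.
|Gal| = 2^2 = 4

4


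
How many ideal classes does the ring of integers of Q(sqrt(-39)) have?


K = Q(sqrt(-39)). d mod 4 = 1, so D = disc(K) = d = -39
h(K) equals the number of primitive reduced positive-definite forms (a, b, c) = a*x^2 + b*x*y + c*y^2 with b^2 - 4ac = D,
where reduced means |b| <= a <= c, with b >= 0 whenever |b| = a or a = c, and primitive means gcd(a, b, c) = 1.
Reduced forces 3a^2 <= |D| = 39, so 1 <= a <= 3; b must have the parity of D, and c = (b^2 - D)/(4a) must be an integer >= a.
Enumerate a = 1..3, b in [-a, a]:
  a=1: (1, 1, 10)  [1]
  a=2: (2, -1, 5), (2, 1, 5)  [2]
  a=3: (3, 3, 4)  [1]
Total reduced forms: 1 + 2 + 1 = 4
h = 4

4


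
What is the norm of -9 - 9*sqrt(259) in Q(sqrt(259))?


N(a + b*sqrt(d)) = a^2 - d*b^2
= (-9)^2 - (259)*(-9)^2
= 81 - 20979
= -20898

-20898


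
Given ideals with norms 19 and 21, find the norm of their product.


N(IJ) = N(I) * N(J)
= 19 * 21
= 399

399


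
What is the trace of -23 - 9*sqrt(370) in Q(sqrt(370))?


Tr(a + b*sqrt(d)) = (a + b*sqrt(d)) + (a - b*sqrt(d)) = 2a
= 2 * (-23)
= -46

-46


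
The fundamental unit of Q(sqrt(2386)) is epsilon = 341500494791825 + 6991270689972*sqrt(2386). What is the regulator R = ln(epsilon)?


epsilon = 341500494791825 + 6991270689972*sqrt(2386)
= 6.8300e+14
R = ln(6.8300e+14)
= 34.1575

34.1575


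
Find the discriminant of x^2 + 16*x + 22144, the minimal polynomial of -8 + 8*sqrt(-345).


The element -8 + 8*sqrt(-345) has minimal polynomial:
x^2 + 16*x + 22144
Discriminant = (16)^2 - 4*(22144)
= 256 - 88576
= -88320

-88320


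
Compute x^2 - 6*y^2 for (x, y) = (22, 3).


x^2 - d*y^2
= 22^2 - 6*3^2
= 484 - 54
= 430

430


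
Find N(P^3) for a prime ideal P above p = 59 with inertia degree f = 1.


N(P^a) = p^(a*f)
= 59^(3*1)
= 59^3
= 205379

205379


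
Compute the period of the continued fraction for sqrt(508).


Run the CF algorithm for sqrt(508).
a_0 = floor(sqrt(508)) = 22; set m_0=0, q_0=1.
Recurrence: m' = q*a - m,  q' = (d - m'^2)/q,  a' = floor((a_0 + m')/q').
  step 1: m=22, q=24, a=1
  step 2: m=2, q=21, a=1
  step 3: m=19, q=7, a=5
  step 4: m=16, q=36, a=1
  step 5: m=20, q=3, a=14
  step 6: m=22, q=8, a=5
  step 7: m=18, q=23, a=1
  step 8: m=5, q=21, a=1
  step 9: m=16, q=12, a=3
  step 10: m=20, q=9, a=4
  step 11: m=16, q=28, a=1
  step 12: m=12, q=13, a=2
  step 13: m=14, q=24, a=1
  step 14: m=10, q=17, a=1
  step 15: m=7, q=27, a=1
  step 16: m=20, q=4, a=10
  step 17: m=20, q=27, a=1
  step 18: m=7, q=17, a=1
  step 19: m=10, q=24, a=1
  step 20: m=14, q=13, a=2
  step 21: m=12, q=28, a=1
  step 22: m=16, q=9, a=4
  step 23: m=20, q=12, a=3
  step 24: m=16, q=21, a=1
  step 25: m=5, q=23, a=1
  step 26: m=18, q=8, a=5
  step 27: m=22, q=3, a=14
  step 28: m=20, q=36, a=1
  step 29: m=16, q=7, a=5
  step 30: m=19, q=21, a=1
  step 31: m=2, q=24, a=1
  step 32: m=22, q=1, a=44
a_32 = 2*a_0 = 44, so the period closes here.
sqrt(508) = [22; 1, 1, 5, 1, 14, 5, 1, 1, 3, 4, 1, 2, 1, 1, 1, 10, 1, 1, 1, 2, 1, 4, 3, 1, 1, 5, 14, 1, 5, 1, 1, 44]
Period length = 32

32


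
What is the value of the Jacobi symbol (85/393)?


Compute (85/393) via quadratic reciprocity:
  reciprocity: (85/393) -> +(393/85)
  reduce: (53/85)
  reciprocity: (53/85) -> +(85/53)
  reduce: (32/53)
  pull out 2: (2/53) = -1  (since 53 mod 8 = 5)
  pull out 2: (2/53) = -1  (since 53 mod 8 = 5)
  pull out 2: (2/53) = -1  (since 53 mod 8 = 5)
  pull out 2: (2/53) = -1  (since 53 mod 8 = 5)
  pull out 2: (2/53) = -1  (since 53 mod 8 = 5)
  (1/53) = 1
Product of signs = -1

-1


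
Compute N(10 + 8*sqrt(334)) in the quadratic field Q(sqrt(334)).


N(a + b*sqrt(d)) = a^2 - d*b^2
= (10)^2 - (334)*(8)^2
= 100 - 21376
= -21276

-21276


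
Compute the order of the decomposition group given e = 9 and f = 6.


|D_P| = e * f
= 9 * 6
= 54

54


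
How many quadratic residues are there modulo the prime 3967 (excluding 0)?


For prime p, the number of non-zero quadratic residues is (p-1)/2.
= (3967-1)/2
= 1983

1983


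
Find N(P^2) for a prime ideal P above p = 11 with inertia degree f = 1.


N(P^a) = p^(a*f)
= 11^(2*1)
= 11^2
= 121

121


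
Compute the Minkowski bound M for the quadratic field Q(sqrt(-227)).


d = -227, d mod 4 = 1, so disc(K) = d = -227; |disc(K)| = 227
Imaginary quadratic field, so n = 2, s = r2 = 1, r1 = 0
M = (n!/n^n) * (4/pi)^s * sqrt(|disc(K)|) = (2!/2^2) * (4/pi)^1 * sqrt(227)
= 0.5 * 1.273240 * 15.066519
= 9.5916

9.5916


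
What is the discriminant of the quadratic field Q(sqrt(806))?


For K = Q(sqrt(d)) with d squarefree: disc(K) = d if d = 1 mod 4, and disc(K) = 4d if d = 2 or 3 mod 4.
Here d = 806, and d mod 4 = 2.
d = 2 mod 4, not 1 (O_K = Z[sqrt(d)]), so disc(K) = 4d = 4 * (806) = 3224

3224


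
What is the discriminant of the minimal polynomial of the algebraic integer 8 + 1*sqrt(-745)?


The element 8 + 1*sqrt(-745) has minimal polynomial:
x^2 - 16*x + 809
Discriminant = (-16)^2 - 4*(809)
= 256 - 3236
= -2980

-2980


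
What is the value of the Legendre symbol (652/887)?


p = 887 is prime, so compute (652/887) with the reciprocity algorithm (Jacobi-symbol steps: pull out 2s via (2/n), flip via reciprocity, reduce):
  pull out 2: (2/887) = +1  (since 887 mod 8 = 7)
  pull out 2: (2/887) = +1  (since 887 mod 8 = 7)
  reciprocity: (163/887) -> -(887/163)
  reduce: (72/163)
  pull out 2: (2/163) = -1  (since 163 mod 8 = 3)
  pull out 2: (2/163) = -1  (since 163 mod 8 = 3)
  pull out 2: (2/163) = -1  (since 163 mod 8 = 3)
  reciprocity: (9/163) -> +(163/9)
  reduce: (1/9)
  (1/9) = 1
Product of signs = 1
(652/887) = 1

1


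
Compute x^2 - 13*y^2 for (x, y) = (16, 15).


x^2 - d*y^2
= 16^2 - 13*15^2
= 256 - 2925
= -2669

-2669


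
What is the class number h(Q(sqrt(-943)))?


K = Q(sqrt(-943)). d mod 4 = 1, so D = disc(K) = d = -943
h(K) equals the number of primitive reduced positive-definite forms (a, b, c) = a*x^2 + b*x*y + c*y^2 with b^2 - 4ac = D,
where reduced means |b| <= a <= c, with b >= 0 whenever |b| = a or a = c, and primitive means gcd(a, b, c) = 1.
Reduced forces 3a^2 <= |D| = 943, so 1 <= a <= 17; b must have the parity of D, and c = (b^2 - D)/(4a) must be an integer >= a.
Enumerate a = 1..17, b in [-a, a]:
  a=1: (1, 1, 236)  [1]
  a=2: (2, -1, 118), (2, 1, 118)  [2]
  a=3: none
  a=4: (4, -1, 59), (4, 1, 59)  [2]
  a=5..6: none
  a=7: (7, -3, 34), (7, 3, 34)  [2]
  a=8: (8, -7, 31), (8, 7, 31)  [2]
  a=9..10: none
  a=11: (11, -5, 22), (11, 5, 22)  [2]
  a=12..13: none
  a=14: (14, -11, 19), (14, -3, 17), (14, 3, 17), (14, 11, 19)  [4]
  a=15: none
  a=16: (16, 9, 16)  [1]
  a=17: none
Total reduced forms: 1 + 2 + 2 + 2 + 2 + 2 + 4 + 1 = 16
h = 16

16


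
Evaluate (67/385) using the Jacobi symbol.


Compute (67/385) via quadratic reciprocity:
  reciprocity: (67/385) -> +(385/67)
  reduce: (50/67)
  pull out 2: (2/67) = -1  (since 67 mod 8 = 3)
  reciprocity: (25/67) -> +(67/25)
  reduce: (17/25)
  reciprocity: (17/25) -> +(25/17)
  reduce: (8/17)
  pull out 2: (2/17) = +1  (since 17 mod 8 = 1)
  pull out 2: (2/17) = +1  (since 17 mod 8 = 1)
  pull out 2: (2/17) = +1  (since 17 mod 8 = 1)
  (1/17) = 1
Product of signs = -1

-1


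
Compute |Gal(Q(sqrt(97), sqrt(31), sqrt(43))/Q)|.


The 3 square roots of distinct primes are multiplicatively independent over Q,
so [K:Q] = 2^3 and Gal(K/Q) is isomorphic to (Z/2Z)^3.
|Gal| = 2^3 = 8

8


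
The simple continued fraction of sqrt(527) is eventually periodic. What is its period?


Run the CF algorithm for sqrt(527).
a_0 = floor(sqrt(527)) = 22; set m_0=0, q_0=1.
Recurrence: m' = q*a - m,  q' = (d - m'^2)/q,  a' = floor((a_0 + m')/q').
  step 1: m=22, q=43, a=1
  step 2: m=21, q=2, a=21
  step 3: m=21, q=43, a=1
  step 4: m=22, q=1, a=44
a_4 = 2*a_0 = 44, so the period closes here.
sqrt(527) = [22; 1, 21, 1, 44]
Period length = 4

4


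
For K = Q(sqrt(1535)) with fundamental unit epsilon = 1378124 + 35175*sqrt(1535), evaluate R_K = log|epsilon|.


epsilon = 1378124 + 35175*sqrt(1535)
= 2.7562e+06
R = ln(2.7562e+06)
= 14.8294

14.8294


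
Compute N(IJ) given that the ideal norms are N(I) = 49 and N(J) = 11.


N(IJ) = N(I) * N(J)
= 49 * 11
= 539

539


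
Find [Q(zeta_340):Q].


The degree equals Euler's totient phi(340).
340 = 2^2 * 5 * 17
phi(340) = 128

128


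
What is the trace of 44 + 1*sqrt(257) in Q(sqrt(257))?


Tr(a + b*sqrt(d)) = (a + b*sqrt(d)) + (a - b*sqrt(d)) = 2a
= 2 * (44)
= 88

88


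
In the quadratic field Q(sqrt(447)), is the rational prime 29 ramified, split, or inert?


K = Q(sqrt(447)). Since d mod 4 = 3, disc(K) = 1788.
Check p | disc: 1788 mod 29 = 19.
p does not divide disc. Compute Legendre symbol (d/p):
12^((29-1)/2) mod 29 = -1
(d/p) = -1, so p is inert: (p) stays prime with e=1, f=2, g=1.
Therefore p is inert.

inert


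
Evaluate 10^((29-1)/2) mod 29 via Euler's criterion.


p = 29 is prime and the exponent is (p-1)/2 = 14, so by Euler's criterion 10^14 = (10/29) = +1 or -1 mod 29.
Compute by square-and-multiply:
  14 = 8 + 4 + 2 (binary 1110)
  Repeated squaring mod 29: 10^1 = 10, 10^2 = 13, 10^4 = 24, 10^8 = 25
  10^14 = 10^8 * 10^4 * 10^2 = 25 * 24 * 13 mod 29
    25 * 24 = 600 = 20 mod 29
    20 * 13 = 260 = 28 mod 29
  10^14 = 28 mod 29
Result 28 = p - 1 = -1 mod 29: 10 is a quadratic non-residue mod 29. As a residue in [0, p-1] the value is 28.
10^14 mod 29 = 28

28


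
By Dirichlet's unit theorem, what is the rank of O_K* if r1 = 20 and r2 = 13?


By Dirichlet's unit theorem:
rank = r1 + r2 - 1
= 20 + 13 - 1
= 32

32


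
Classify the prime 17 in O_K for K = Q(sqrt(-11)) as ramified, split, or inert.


K = Q(sqrt(-11)). Since d mod 4 = 1, disc(K) = -11.
Check p | disc: -11 mod 17 = 6.
p does not divide disc. Compute Legendre symbol (d/p):
6^((17-1)/2) mod 17 = -1
(d/p) = -1, so p is inert: (p) stays prime with e=1, f=2, g=1.
Therefore p is inert.

inert


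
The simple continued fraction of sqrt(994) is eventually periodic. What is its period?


Run the CF algorithm for sqrt(994).
a_0 = floor(sqrt(994)) = 31; set m_0=0, q_0=1.
Recurrence: m' = q*a - m,  q' = (d - m'^2)/q,  a' = floor((a_0 + m')/q').
  step 1: m=31, q=33, a=1
  step 2: m=2, q=30, a=1
  step 3: m=28, q=7, a=8
  step 4: m=28, q=30, a=1
  step 5: m=2, q=33, a=1
  step 6: m=31, q=1, a=62
a_6 = 2*a_0 = 62, so the period closes here.
sqrt(994) = [31; 1, 1, 8, 1, 1, 62]
Period length = 6

6


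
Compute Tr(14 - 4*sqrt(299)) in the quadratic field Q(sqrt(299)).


Tr(a + b*sqrt(d)) = (a + b*sqrt(d)) + (a - b*sqrt(d)) = 2a
= 2 * (14)
= 28

28


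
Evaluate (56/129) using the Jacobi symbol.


Compute (56/129) via quadratic reciprocity:
  pull out 2: (2/129) = +1  (since 129 mod 8 = 1)
  pull out 2: (2/129) = +1  (since 129 mod 8 = 1)
  pull out 2: (2/129) = +1  (since 129 mod 8 = 1)
  reciprocity: (7/129) -> +(129/7)
  reduce: (3/7)
  reciprocity: (3/7) -> -(7/3)
  reduce: (1/3)
  (1/3) = 1
Product of signs = -1

-1


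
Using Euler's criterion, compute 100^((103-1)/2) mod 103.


p = 103 is prime and the exponent is (p-1)/2 = 51, so by Euler's criterion 100^51 = (100/103) = +1 or -1 mod 103.
Compute by square-and-multiply:
  51 = 32 + 16 + 2 + 1 (binary 110011)
  Repeated squaring mod 103: 100^1 = 100, 100^2 = 9, 100^4 = 81, 100^8 = 72, 100^16 = 34, 100^32 = 23
  100^51 = 100^32 * 100^16 * 100^2 * 100^1 = 23 * 34 * 9 * 100 mod 103
    23 * 34 = 782 = 61 mod 103
    61 * 9 = 549 = 34 mod 103
    34 * 100 = 3400 = 1 mod 103
  100^51 = 1 mod 103
Result 1: 100 is a quadratic residue mod 103.
100^51 mod 103 = 1

1


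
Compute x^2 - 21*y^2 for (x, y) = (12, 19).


x^2 - d*y^2
= 12^2 - 21*19^2
= 144 - 7581
= -7437

-7437


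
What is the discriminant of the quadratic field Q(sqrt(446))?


For K = Q(sqrt(d)) with d squarefree: disc(K) = d if d = 1 mod 4, and disc(K) = 4d if d = 2 or 3 mod 4.
Here d = 446, and d mod 4 = 2.
d = 2 mod 4, not 1 (O_K = Z[sqrt(d)]), so disc(K) = 4d = 4 * (446) = 1784

1784


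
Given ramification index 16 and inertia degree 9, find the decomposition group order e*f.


|D_P| = e * f
= 16 * 9
= 144

144


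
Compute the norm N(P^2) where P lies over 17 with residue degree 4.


N(P^a) = p^(a*f)
= 17^(2*4)
= 17^8
= 6975757441

6975757441


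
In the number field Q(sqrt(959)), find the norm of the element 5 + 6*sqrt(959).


N(a + b*sqrt(d)) = a^2 - d*b^2
= (5)^2 - (959)*(6)^2
= 25 - 34524
= -34499

-34499


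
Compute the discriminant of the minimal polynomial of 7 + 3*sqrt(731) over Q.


The element 7 + 3*sqrt(731) has minimal polynomial:
x^2 - 14*x - 6530
Discriminant = (-14)^2 - 4*(-6530)
= 196 + 26120
= 26316

26316


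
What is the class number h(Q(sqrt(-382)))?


K = Q(sqrt(-382)). d mod 4 = 2, so D = disc(K) = 4d = -1528
h(K) equals the number of primitive reduced positive-definite forms (a, b, c) = a*x^2 + b*x*y + c*y^2 with b^2 - 4ac = D,
where reduced means |b| <= a <= c, with b >= 0 whenever |b| = a or a = c, and primitive means gcd(a, b, c) = 1.
Reduced forces 3a^2 <= |D| = 1528, so 1 <= a <= 22; b must have the parity of D, and c = (b^2 - D)/(4a) must be an integer >= a.
Enumerate a = 1..22, b in [-a, a]:
  a=1: (1, 0, 382)  [1]
  a=2: (2, 0, 191)  [1]
  a=3..10: none
  a=11: (11, -10, 37), (11, 10, 37)  [2]
  a=12..16: none
  a=17: (17, -6, 23), (17, 6, 23)  [2]
  a=18: none
  a=19: (19, -12, 22), (19, 12, 22)  [2]
  a=20..22: none
Total reduced forms: 1 + 1 + 2 + 2 + 2 = 8
h = 8

8


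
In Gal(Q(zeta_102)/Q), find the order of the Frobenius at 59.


The Frobenius at p in Gal(Q(zeta_n)/Q) = (Z/nZ)* is the class of p, so its order is ord_102(59), the smallest k >= 1 with 59^k = 1 mod 102.
n = 102 = 2 * 3 * 17, phi(102) = 32; the order divides phi(n).
Divisors of 32: 1, 2, 4, 8, 16, 32
Repeated squaring mod 102: 59^1 = 59, 59^2 = 13, 59^4 = 67, 59^8 = 1, 59^16 = 1, 59^32 = 1
Test divisors in increasing order:
  k=1: 59^1 = 59 mod 102
  k=2: 59^2 = 13 mod 102
  k=4: 59^4 = 67 mod 102
  k=8: 59^8 = 1 mod 102  <- first divisor giving 1
Order = 8

8


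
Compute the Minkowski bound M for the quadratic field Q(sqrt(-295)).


d = -295, d mod 4 = 1, so disc(K) = d = -295; |disc(K)| = 295
Imaginary quadratic field, so n = 2, s = r2 = 1, r1 = 0
M = (n!/n^n) * (4/pi)^s * sqrt(|disc(K)|) = (2!/2^2) * (4/pi)^1 * sqrt(295)
= 0.5 * 1.273240 * 17.175564
= 10.9343

10.9343


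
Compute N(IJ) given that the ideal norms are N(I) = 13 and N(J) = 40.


N(IJ) = N(I) * N(J)
= 13 * 40
= 520

520


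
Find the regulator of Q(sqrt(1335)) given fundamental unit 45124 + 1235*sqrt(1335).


epsilon = 45124 + 1235*sqrt(1335)
= 90248.0000
R = ln(90248.0000)
= 11.4103

11.4103


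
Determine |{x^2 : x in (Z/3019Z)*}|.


For prime p, the number of non-zero quadratic residues is (p-1)/2.
= (3019-1)/2
= 1509

1509


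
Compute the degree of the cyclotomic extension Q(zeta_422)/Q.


The degree equals Euler's totient phi(422).
422 = 2 * 211
phi(422) = 210

210


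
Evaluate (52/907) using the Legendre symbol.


p = 907 is prime, so compute (52/907) with the reciprocity algorithm (Jacobi-symbol steps: pull out 2s via (2/n), flip via reciprocity, reduce):
  pull out 2: (2/907) = -1  (since 907 mod 8 = 3)
  pull out 2: (2/907) = -1  (since 907 mod 8 = 3)
  reciprocity: (13/907) -> +(907/13)
  reduce: (10/13)
  pull out 2: (2/13) = -1  (since 13 mod 8 = 5)
  reciprocity: (5/13) -> +(13/5)
  reduce: (3/5)
  reciprocity: (3/5) -> +(5/3)
  reduce: (2/3)
  pull out 2: (2/3) = -1  (since 3 mod 8 = 3)
  (1/3) = 1
Product of signs = 1
(52/907) = 1

1


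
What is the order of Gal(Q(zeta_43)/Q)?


|Gal(Q(zeta_43)/Q)| = phi(43)
= 42

42


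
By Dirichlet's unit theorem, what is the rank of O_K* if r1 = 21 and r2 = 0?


By Dirichlet's unit theorem:
rank = r1 + r2 - 1
= 21 + 0 - 1
= 20

20


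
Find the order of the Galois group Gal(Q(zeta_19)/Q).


|Gal(Q(zeta_19)/Q)| = phi(19)
= 18

18


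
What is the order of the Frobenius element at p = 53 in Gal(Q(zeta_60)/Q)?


The Frobenius at p in Gal(Q(zeta_n)/Q) = (Z/nZ)* is the class of p, so its order is ord_60(53), the smallest k >= 1 with 53^k = 1 mod 60.
n = 60 = 2^2 * 3 * 5, phi(60) = 16; the order divides phi(n).
Divisors of 16: 1, 2, 4, 8, 16
Repeated squaring mod 60: 53^1 = 53, 53^2 = 49, 53^4 = 1, 53^8 = 1, 53^16 = 1
Test divisors in increasing order:
  k=1: 53^1 = 53 mod 60
  k=2: 53^2 = 49 mod 60
  k=4: 53^4 = 1 mod 60  <- first divisor giving 1
Order = 4

4


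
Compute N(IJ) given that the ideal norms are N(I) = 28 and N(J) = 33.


N(IJ) = N(I) * N(J)
= 28 * 33
= 924

924


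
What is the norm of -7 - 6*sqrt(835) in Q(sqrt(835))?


N(a + b*sqrt(d)) = a^2 - d*b^2
= (-7)^2 - (835)*(-6)^2
= 49 - 30060
= -30011

-30011


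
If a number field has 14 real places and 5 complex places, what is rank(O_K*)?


By Dirichlet's unit theorem:
rank = r1 + r2 - 1
= 14 + 5 - 1
= 18

18


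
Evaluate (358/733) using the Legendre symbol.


p = 733 is prime, so compute (358/733) with the reciprocity algorithm (Jacobi-symbol steps: pull out 2s via (2/n), flip via reciprocity, reduce):
  pull out 2: (2/733) = -1  (since 733 mod 8 = 5)
  reciprocity: (179/733) -> +(733/179)
  reduce: (17/179)
  reciprocity: (17/179) -> +(179/17)
  reduce: (9/17)
  reciprocity: (9/17) -> +(17/9)
  reduce: (8/9)
  pull out 2: (2/9) = +1  (since 9 mod 8 = 1)
  pull out 2: (2/9) = +1  (since 9 mod 8 = 1)
  pull out 2: (2/9) = +1  (since 9 mod 8 = 1)
  (1/9) = 1
Product of signs = -1
(358/733) = -1

-1


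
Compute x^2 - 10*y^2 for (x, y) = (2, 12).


x^2 - d*y^2
= 2^2 - 10*12^2
= 4 - 1440
= -1436

-1436


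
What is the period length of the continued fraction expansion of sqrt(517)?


Run the CF algorithm for sqrt(517).
a_0 = floor(sqrt(517)) = 22; set m_0=0, q_0=1.
Recurrence: m' = q*a - m,  q' = (d - m'^2)/q,  a' = floor((a_0 + m')/q').
  step 1: m=22, q=33, a=1
  step 2: m=11, q=12, a=2
  step 3: m=13, q=29, a=1
  step 4: m=16, q=9, a=4
  step 5: m=20, q=13, a=3
  step 6: m=19, q=12, a=3
  step 7: m=17, q=19, a=2
  step 8: m=21, q=4, a=10
  step 9: m=19, q=39, a=1
  step 10: m=20, q=3, a=14
  step 11: m=22, q=11, a=4
  step 12: m=22, q=3, a=14
  step 13: m=20, q=39, a=1
  step 14: m=19, q=4, a=10
  step 15: m=21, q=19, a=2
  step 16: m=17, q=12, a=3
  step 17: m=19, q=13, a=3
  step 18: m=20, q=9, a=4
  step 19: m=16, q=29, a=1
  step 20: m=13, q=12, a=2
  step 21: m=11, q=33, a=1
  step 22: m=22, q=1, a=44
a_22 = 2*a_0 = 44, so the period closes here.
sqrt(517) = [22; 1, 2, 1, 4, 3, 3, 2, 10, 1, 14, 4, 14, 1, 10, 2, 3, 3, 4, 1, 2, 1, 44]
Period length = 22

22


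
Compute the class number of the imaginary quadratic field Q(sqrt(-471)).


K = Q(sqrt(-471)). d mod 4 = 1, so D = disc(K) = d = -471
h(K) equals the number of primitive reduced positive-definite forms (a, b, c) = a*x^2 + b*x*y + c*y^2 with b^2 - 4ac = D,
where reduced means |b| <= a <= c, with b >= 0 whenever |b| = a or a = c, and primitive means gcd(a, b, c) = 1.
Reduced forces 3a^2 <= |D| = 471, so 1 <= a <= 12; b must have the parity of D, and c = (b^2 - D)/(4a) must be an integer >= a.
Enumerate a = 1..12, b in [-a, a]:
  a=1: (1, 1, 118)  [1]
  a=2: (2, -1, 59), (2, 1, 59)  [2]
  a=3: (3, 3, 40)  [1]
  a=4: (4, -3, 30), (4, 3, 30)  [2]
  a=5: (5, -3, 24), (5, 3, 24)  [2]
  a=6: (6, -3, 20), (6, 3, 20)  [2]
  a=7: none
  a=8: (8, -3, 15), (8, 3, 15)  [2]
  a=9: none
  a=10: (10, -7, 13), (10, -3, 12), (10, 3, 12), (10, 7, 13)  [4]
  a=11..12: none
Total reduced forms: 1 + 2 + 1 + 2 + 2 + 2 + 2 + 4 = 16
h = 16

16


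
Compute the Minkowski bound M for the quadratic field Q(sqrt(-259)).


d = -259, d mod 4 = 1, so disc(K) = d = -259; |disc(K)| = 259
Imaginary quadratic field, so n = 2, s = r2 = 1, r1 = 0
M = (n!/n^n) * (4/pi)^s * sqrt(|disc(K)|) = (2!/2^2) * (4/pi)^1 * sqrt(259)
= 0.5 * 1.273240 * 16.093477
= 10.2454

10.2454


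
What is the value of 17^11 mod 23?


p = 23 is prime and the exponent is (p-1)/2 = 11, so by Euler's criterion 17^11 = (17/23) = +1 or -1 mod 23.
Compute by square-and-multiply:
  11 = 8 + 2 + 1 (binary 1011)
  Repeated squaring mod 23: 17^1 = 17, 17^2 = 13, 17^4 = 8, 17^8 = 18
  17^11 = 17^8 * 17^2 * 17^1 = 18 * 13 * 17 mod 23
    18 * 13 = 234 = 4 mod 23
    4 * 17 = 68 = 22 mod 23
  17^11 = 22 mod 23
Result 22 = p - 1 = -1 mod 23: 17 is a quadratic non-residue mod 23. As a residue in [0, p-1] the value is 22.
17^11 mod 23 = 22

22


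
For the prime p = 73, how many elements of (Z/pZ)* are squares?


For prime p, the number of non-zero quadratic residues is (p-1)/2.
= (73-1)/2
= 36

36


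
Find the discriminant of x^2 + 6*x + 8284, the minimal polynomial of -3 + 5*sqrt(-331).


The element -3 + 5*sqrt(-331) has minimal polynomial:
x^2 + 6*x + 8284
Discriminant = (6)^2 - 4*(8284)
= 36 - 33136
= -33100

-33100


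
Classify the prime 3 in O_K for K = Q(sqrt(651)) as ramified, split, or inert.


K = Q(sqrt(651)). Since d mod 4 = 3, disc(K) = 2604.
Check p | disc: 2604 mod 3 = 0.
p divides disc, so p ramifies: (p) = P^2 with e=2, f=1, g=1.
Therefore p is ramified.

ramified


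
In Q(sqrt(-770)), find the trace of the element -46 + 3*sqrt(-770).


Tr(a + b*sqrt(d)) = (a + b*sqrt(d)) + (a - b*sqrt(d)) = 2a
= 2 * (-46)
= -92

-92


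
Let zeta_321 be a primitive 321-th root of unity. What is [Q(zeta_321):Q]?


The degree equals Euler's totient phi(321).
321 = 3 * 107
phi(321) = 212

212


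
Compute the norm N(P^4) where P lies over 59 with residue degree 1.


N(P^a) = p^(a*f)
= 59^(4*1)
= 59^4
= 12117361

12117361


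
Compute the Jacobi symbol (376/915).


Compute (376/915) via quadratic reciprocity:
  pull out 2: (2/915) = -1  (since 915 mod 8 = 3)
  pull out 2: (2/915) = -1  (since 915 mod 8 = 3)
  pull out 2: (2/915) = -1  (since 915 mod 8 = 3)
  reciprocity: (47/915) -> -(915/47)
  reduce: (22/47)
  pull out 2: (2/47) = +1  (since 47 mod 8 = 7)
  reciprocity: (11/47) -> -(47/11)
  reduce: (3/11)
  reciprocity: (3/11) -> -(11/3)
  reduce: (2/3)
  pull out 2: (2/3) = -1  (since 3 mod 8 = 3)
  (1/3) = 1
Product of signs = -1

-1


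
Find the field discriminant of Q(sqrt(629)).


For K = Q(sqrt(d)) with d squarefree: disc(K) = d if d = 1 mod 4, and disc(K) = 4d if d = 2 or 3 mod 4.
Here d = 629, and d mod 4 = 1.
d = 1 mod 4 (O_K = Z[(1+sqrt(d))/2]), so disc(K) = d = 629

629


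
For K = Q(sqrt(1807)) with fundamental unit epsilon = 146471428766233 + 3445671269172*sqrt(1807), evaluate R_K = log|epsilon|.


epsilon = 146471428766233 + 3445671269172*sqrt(1807)
= 2.9294e+14
R = ln(2.9294e+14)
= 33.3110

33.3110


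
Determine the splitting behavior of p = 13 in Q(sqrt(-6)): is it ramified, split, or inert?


K = Q(sqrt(-6)). Since d mod 4 = 2, disc(K) = -24.
Check p | disc: -24 mod 13 = 2.
p does not divide disc. Compute Legendre symbol (d/p):
7^((13-1)/2) mod 13 = -1
(d/p) = -1, so p is inert: (p) stays prime with e=1, f=2, g=1.
Therefore p is inert.

inert


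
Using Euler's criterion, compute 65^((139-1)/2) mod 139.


p = 139 is prime and the exponent is (p-1)/2 = 69, so by Euler's criterion 65^69 = (65/139) = +1 or -1 mod 139.
Compute by square-and-multiply:
  69 = 64 + 4 + 1 (binary 1000101)
  Repeated squaring mod 139: 65^1 = 65, 65^2 = 55, 65^4 = 106, 65^8 = 116, 65^16 = 112, 65^32 = 34, 65^64 = 44
  65^69 = 65^64 * 65^4 * 65^1 = 44 * 106 * 65 mod 139
    44 * 106 = 4664 = 77 mod 139
    77 * 65 = 5005 = 1 mod 139
  65^69 = 1 mod 139
Result 1: 65 is a quadratic residue mod 139.
65^69 mod 139 = 1

1


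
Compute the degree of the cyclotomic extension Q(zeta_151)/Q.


The degree equals Euler's totient phi(151).
151 = 151
phi(151) = 150

150


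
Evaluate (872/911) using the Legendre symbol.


p = 911 is prime, so compute (872/911) with the reciprocity algorithm (Jacobi-symbol steps: pull out 2s via (2/n), flip via reciprocity, reduce):
  pull out 2: (2/911) = +1  (since 911 mod 8 = 7)
  pull out 2: (2/911) = +1  (since 911 mod 8 = 7)
  pull out 2: (2/911) = +1  (since 911 mod 8 = 7)
  reciprocity: (109/911) -> +(911/109)
  reduce: (39/109)
  reciprocity: (39/109) -> +(109/39)
  reduce: (31/39)
  reciprocity: (31/39) -> -(39/31)
  reduce: (8/31)
  pull out 2: (2/31) = +1  (since 31 mod 8 = 7)
  pull out 2: (2/31) = +1  (since 31 mod 8 = 7)
  pull out 2: (2/31) = +1  (since 31 mod 8 = 7)
  (1/31) = 1
Product of signs = -1
(872/911) = -1

-1


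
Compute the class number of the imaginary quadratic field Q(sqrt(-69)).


K = Q(sqrt(-69)). d mod 4 = 3, so D = disc(K) = 4d = -276
h(K) equals the number of primitive reduced positive-definite forms (a, b, c) = a*x^2 + b*x*y + c*y^2 with b^2 - 4ac = D,
where reduced means |b| <= a <= c, with b >= 0 whenever |b| = a or a = c, and primitive means gcd(a, b, c) = 1.
Reduced forces 3a^2 <= |D| = 276, so 1 <= a <= 9; b must have the parity of D, and c = (b^2 - D)/(4a) must be an integer >= a.
Enumerate a = 1..9, b in [-a, a]:
  a=1: (1, 0, 69)  [1]
  a=2: (2, 2, 35)  [1]
  a=3: (3, 0, 23)  [1]
  a=4: none
  a=5: (5, -2, 14), (5, 2, 14)  [2]
  a=6: (6, 6, 13)  [1]
  a=7: (7, -2, 10), (7, 2, 10)  [2]
  a=8..9: none
Total reduced forms: 1 + 1 + 1 + 2 + 1 + 2 = 8
h = 8

8


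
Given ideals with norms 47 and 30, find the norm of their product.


N(IJ) = N(I) * N(J)
= 47 * 30
= 1410

1410


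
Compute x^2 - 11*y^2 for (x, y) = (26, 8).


x^2 - d*y^2
= 26^2 - 11*8^2
= 676 - 704
= -28

-28


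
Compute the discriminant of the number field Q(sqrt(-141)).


For K = Q(sqrt(d)) with d squarefree: disc(K) = d if d = 1 mod 4, and disc(K) = 4d if d = 2 or 3 mod 4.
Here d = -141, and d mod 4 = 3.
d = 3 mod 4, not 1 (O_K = Z[sqrt(d)]), so disc(K) = 4d = 4 * (-141) = -564

-564


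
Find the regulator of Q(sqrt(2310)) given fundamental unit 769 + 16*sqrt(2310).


epsilon = 769 + 16*sqrt(2310)
= 1537.9993
R = ln(1537.9993)
= 7.3382

7.3382


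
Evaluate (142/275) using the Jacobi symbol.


Compute (142/275) via quadratic reciprocity:
  pull out 2: (2/275) = -1  (since 275 mod 8 = 3)
  reciprocity: (71/275) -> -(275/71)
  reduce: (62/71)
  pull out 2: (2/71) = +1  (since 71 mod 8 = 7)
  reciprocity: (31/71) -> -(71/31)
  reduce: (9/31)
  reciprocity: (9/31) -> +(31/9)
  reduce: (4/9)
  pull out 2: (2/9) = +1  (since 9 mod 8 = 1)
  pull out 2: (2/9) = +1  (since 9 mod 8 = 1)
  (1/9) = 1
Product of signs = -1

-1


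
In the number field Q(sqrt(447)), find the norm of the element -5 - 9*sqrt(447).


N(a + b*sqrt(d)) = a^2 - d*b^2
= (-5)^2 - (447)*(-9)^2
= 25 - 36207
= -36182

-36182


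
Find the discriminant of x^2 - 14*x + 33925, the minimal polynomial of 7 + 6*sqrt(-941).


The element 7 + 6*sqrt(-941) has minimal polynomial:
x^2 - 14*x + 33925
Discriminant = (-14)^2 - 4*(33925)
= 196 - 135700
= -135504

-135504


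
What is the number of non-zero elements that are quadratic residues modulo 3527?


For prime p, the number of non-zero quadratic residues is (p-1)/2.
= (3527-1)/2
= 1763

1763


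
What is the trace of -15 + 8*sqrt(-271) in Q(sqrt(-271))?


Tr(a + b*sqrt(d)) = (a + b*sqrt(d)) + (a - b*sqrt(d)) = 2a
= 2 * (-15)
= -30

-30


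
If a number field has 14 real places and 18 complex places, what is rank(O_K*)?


By Dirichlet's unit theorem:
rank = r1 + r2 - 1
= 14 + 18 - 1
= 31

31


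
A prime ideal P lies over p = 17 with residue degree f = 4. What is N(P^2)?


N(P^a) = p^(a*f)
= 17^(2*4)
= 17^8
= 6975757441

6975757441
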